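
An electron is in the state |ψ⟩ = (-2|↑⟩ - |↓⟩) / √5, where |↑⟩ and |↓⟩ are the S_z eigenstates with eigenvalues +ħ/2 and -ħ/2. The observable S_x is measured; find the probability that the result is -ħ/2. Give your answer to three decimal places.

0.100

|-x⟩ = (|↑⟩ - |↓⟩)/√2, so ⟨-x|ψ⟩ = (-1) / (√2·√5).
P = |-1|² / 10 = 1/10.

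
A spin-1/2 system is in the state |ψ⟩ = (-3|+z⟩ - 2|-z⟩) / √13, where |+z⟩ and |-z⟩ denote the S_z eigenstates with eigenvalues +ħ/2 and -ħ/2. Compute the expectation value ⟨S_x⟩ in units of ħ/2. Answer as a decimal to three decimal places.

0.923

⟨σ_x⟩ = 2 Re(a* b)/(|a|²+|b|²) with a = -3, b = -2.
a* b = 6, so ⟨σ_x⟩ = 12/13.
⟨S_x⟩ = (ħ/2)·⟨σ_x⟩.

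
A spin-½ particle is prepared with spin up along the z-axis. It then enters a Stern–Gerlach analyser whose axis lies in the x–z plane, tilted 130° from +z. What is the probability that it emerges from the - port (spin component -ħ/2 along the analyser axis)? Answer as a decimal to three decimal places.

For spin-½, the probability of finding spin-up along an axis at angle θ to the initial spin direction is cos²(θ/2); spin-down is sin²(θ/2).
θ = 130°, so P = sin²(65°) ≈ 0.821.

0.821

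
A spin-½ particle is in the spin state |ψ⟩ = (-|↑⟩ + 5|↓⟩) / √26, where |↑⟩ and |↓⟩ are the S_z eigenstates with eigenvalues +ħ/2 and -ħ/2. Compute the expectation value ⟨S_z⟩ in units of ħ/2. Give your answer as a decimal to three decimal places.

-0.923

⟨σ_z⟩ = |a|² - |b|² divided by |a|²+|b|², with a, b the |↑⟩, |↓⟩ amplitudes.
= (1 - 25)/26 = -24/26.
⟨S_z⟩ = (ħ/2)·⟨σ_z⟩.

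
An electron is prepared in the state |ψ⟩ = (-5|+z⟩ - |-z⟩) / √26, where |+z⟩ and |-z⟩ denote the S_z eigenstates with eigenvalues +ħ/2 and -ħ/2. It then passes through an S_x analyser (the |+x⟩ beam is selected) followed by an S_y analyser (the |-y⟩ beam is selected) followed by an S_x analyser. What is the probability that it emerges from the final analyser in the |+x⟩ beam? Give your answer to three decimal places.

0.173

First analyser (S_x): P(|+x⟩) = |⟨+x|ψ⟩|² = 36/52.
After stage 1 the state is |+x⟩; P(|-y⟩) = |⟨-y|+x⟩|² = 1/2.
After stage 2 the state is |-y⟩; P(|+x⟩) = |⟨+x|-y⟩|² = 1/2.
Joint probability = 36/52 × 1/2 × 1/2 = 0.173.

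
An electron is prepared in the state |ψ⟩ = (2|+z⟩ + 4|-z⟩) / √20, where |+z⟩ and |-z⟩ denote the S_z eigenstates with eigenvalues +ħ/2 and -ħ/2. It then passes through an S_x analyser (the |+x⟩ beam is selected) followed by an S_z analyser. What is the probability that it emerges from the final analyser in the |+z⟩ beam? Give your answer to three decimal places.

0.450

First analyser (S_x): P(|+x⟩) = |⟨+x|ψ⟩|² = 36/40.
After stage 1 the state is |+x⟩; P(|+z⟩) = |⟨+z|+x⟩|² = 1/2.
Joint probability = 36/40 × 1/2 = 0.450.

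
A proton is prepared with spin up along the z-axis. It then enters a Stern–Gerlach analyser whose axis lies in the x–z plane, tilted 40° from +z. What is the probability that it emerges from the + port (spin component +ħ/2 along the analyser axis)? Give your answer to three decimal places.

0.883

For spin-½, the probability of finding spin-up along an axis at angle θ to the initial spin direction is cos²(θ/2); spin-down is sin²(θ/2).
θ = 40°, so P = cos²(20°) ≈ 0.883.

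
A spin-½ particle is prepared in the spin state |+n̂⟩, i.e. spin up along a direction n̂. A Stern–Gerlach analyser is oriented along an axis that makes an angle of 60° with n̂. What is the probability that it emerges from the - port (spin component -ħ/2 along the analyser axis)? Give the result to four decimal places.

For spin-½, the probability of finding spin-up along an axis at angle θ to the initial spin direction is cos²(θ/2); spin-down is sin²(θ/2).
θ = 60°, so P = sin²(30°) ≈ 0.2500.

0.2500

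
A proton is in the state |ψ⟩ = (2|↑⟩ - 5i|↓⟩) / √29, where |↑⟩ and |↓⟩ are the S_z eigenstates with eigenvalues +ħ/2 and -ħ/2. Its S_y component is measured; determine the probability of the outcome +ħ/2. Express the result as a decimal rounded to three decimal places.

|+y⟩ = (|↑⟩ + i|↓⟩)/√2, so ⟨+y|ψ⟩ = (-3) / (√2·√29).
P = |-3|² / 58 = 9/58.

0.155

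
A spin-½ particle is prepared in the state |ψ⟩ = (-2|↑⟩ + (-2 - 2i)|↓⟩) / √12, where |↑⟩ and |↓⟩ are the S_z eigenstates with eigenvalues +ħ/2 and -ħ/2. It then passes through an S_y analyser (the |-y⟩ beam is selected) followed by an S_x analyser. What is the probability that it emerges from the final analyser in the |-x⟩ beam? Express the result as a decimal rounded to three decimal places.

First analyser (S_y): P(|-y⟩) = |⟨-y|ψ⟩|² = 4/24.
After stage 1 the state is |-y⟩; P(|-x⟩) = |⟨-x|-y⟩|² = 1/2.
Joint probability = 4/24 × 1/2 = 0.083.

0.083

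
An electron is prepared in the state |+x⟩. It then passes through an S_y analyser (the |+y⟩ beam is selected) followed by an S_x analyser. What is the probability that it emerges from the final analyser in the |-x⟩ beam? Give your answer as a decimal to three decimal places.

First analyser (S_y): from |+x⟩, P(|+y⟩) = 1/2.
After stage 1 the state is |+y⟩; P(|-x⟩) = |⟨-x|+y⟩|² = 1/2.
Joint probability = 1/2 × 1/2 = 0.250.

0.250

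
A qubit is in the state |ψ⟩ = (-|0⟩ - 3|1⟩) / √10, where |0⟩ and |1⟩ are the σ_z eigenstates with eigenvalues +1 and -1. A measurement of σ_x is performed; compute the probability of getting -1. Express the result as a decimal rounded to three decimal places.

0.200

|-x⟩ = (|0⟩ - |1⟩)/√2, so ⟨-x|ψ⟩ = (2) / (√2·√10).
P = |2|² / 20 = 4/20.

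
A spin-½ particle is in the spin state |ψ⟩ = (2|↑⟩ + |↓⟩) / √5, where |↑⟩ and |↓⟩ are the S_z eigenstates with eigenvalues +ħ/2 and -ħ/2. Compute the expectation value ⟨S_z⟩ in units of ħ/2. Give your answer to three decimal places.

0.600

⟨σ_z⟩ = |a|² - |b|² divided by |a|²+|b|², with a, b the |↑⟩, |↓⟩ amplitudes.
= (4 - 1)/5 = 3/5.
⟨S_z⟩ = (ħ/2)·⟨σ_z⟩.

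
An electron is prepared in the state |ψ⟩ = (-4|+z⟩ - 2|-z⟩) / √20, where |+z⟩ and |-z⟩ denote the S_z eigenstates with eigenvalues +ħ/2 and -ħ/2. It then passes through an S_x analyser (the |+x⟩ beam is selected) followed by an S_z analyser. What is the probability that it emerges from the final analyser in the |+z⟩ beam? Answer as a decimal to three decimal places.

0.450

First analyser (S_x): P(|+x⟩) = |⟨+x|ψ⟩|² = 36/40.
After stage 1 the state is |+x⟩; P(|+z⟩) = |⟨+z|+x⟩|² = 1/2.
Joint probability = 36/40 × 1/2 = 0.450.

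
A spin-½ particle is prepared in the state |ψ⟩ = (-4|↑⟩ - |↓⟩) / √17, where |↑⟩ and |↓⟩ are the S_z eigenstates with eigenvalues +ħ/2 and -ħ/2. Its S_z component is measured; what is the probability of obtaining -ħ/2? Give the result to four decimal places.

0.0588

The -ħ/2 outcome corresponds to |↓⟩. Its amplitude in |ψ⟩ is -1/√17.
P = |-1|² / 17 = 1/17.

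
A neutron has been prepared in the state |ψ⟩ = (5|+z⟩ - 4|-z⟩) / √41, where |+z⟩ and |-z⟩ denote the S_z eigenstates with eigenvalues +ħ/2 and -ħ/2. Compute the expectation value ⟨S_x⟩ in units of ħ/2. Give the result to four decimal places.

⟨σ_x⟩ = 2 Re(a* b)/(|a|²+|b|²) with a = 5, b = -4.
a* b = -20, so ⟨σ_x⟩ = -40/41.
⟨S_x⟩ = (ħ/2)·⟨σ_x⟩.

-0.9756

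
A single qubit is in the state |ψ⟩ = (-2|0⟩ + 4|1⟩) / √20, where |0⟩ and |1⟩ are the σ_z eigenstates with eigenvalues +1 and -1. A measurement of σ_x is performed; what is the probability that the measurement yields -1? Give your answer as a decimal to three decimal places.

0.900

|-x⟩ = (|0⟩ - |1⟩)/√2, so ⟨-x|ψ⟩ = (-6) / (√2·√20).
P = |-6|² / 40 = 36/40.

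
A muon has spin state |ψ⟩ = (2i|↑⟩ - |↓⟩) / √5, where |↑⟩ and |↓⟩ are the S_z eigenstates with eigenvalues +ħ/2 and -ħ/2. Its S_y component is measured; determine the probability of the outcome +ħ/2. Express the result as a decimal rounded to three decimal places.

0.900

|+y⟩ = (|↑⟩ + i|↓⟩)/√2, so ⟨+y|ψ⟩ = (3i) / (√2·√5).
P = |3i|² / 10 = 9/10.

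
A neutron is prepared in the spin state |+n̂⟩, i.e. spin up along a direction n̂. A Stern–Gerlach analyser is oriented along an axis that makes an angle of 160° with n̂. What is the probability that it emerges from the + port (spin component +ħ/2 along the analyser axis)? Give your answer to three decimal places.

0.030

For spin-½, the probability of finding spin-up along an axis at angle θ to the initial spin direction is cos²(θ/2); spin-down is sin²(θ/2).
θ = 160°, so P = cos²(80°) ≈ 0.030.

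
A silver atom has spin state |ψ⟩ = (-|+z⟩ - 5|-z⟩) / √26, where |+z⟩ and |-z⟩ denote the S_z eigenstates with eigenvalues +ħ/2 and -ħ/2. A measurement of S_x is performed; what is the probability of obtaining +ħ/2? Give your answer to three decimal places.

|+x⟩ = (|+z⟩ + |-z⟩)/√2, so ⟨+x|ψ⟩ = (-6) / (√2·√26).
P = |-6|² / 52 = 36/52.

0.692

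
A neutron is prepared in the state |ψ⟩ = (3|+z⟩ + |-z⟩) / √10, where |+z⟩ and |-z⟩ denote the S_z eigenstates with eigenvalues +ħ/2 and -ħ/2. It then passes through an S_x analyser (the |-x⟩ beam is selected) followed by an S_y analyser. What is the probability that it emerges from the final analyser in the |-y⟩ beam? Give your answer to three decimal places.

0.100

First analyser (S_x): P(|-x⟩) = |⟨-x|ψ⟩|² = 4/20.
After stage 1 the state is |-x⟩; P(|-y⟩) = |⟨-y|-x⟩|² = 1/2.
Joint probability = 4/20 × 1/2 = 0.100.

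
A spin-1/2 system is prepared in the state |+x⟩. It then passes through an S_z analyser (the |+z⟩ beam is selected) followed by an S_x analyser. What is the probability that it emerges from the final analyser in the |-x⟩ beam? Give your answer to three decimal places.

First analyser (S_z): from |+x⟩, P(|+z⟩) = 1/2.
After stage 1 the state is |+z⟩; P(|-x⟩) = |⟨-x|+z⟩|² = 1/2.
Joint probability = 1/2 × 1/2 = 0.250.

0.250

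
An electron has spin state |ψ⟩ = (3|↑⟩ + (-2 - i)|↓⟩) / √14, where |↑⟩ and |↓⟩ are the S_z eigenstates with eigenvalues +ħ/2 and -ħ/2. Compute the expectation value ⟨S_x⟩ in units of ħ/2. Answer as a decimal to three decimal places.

-0.857

⟨σ_x⟩ = 2 Re(a* b)/(|a|²+|b|²) with a = 3, b = (-2 - i).
a* b = (-6 - 3i), so ⟨σ_x⟩ = -12/14.
⟨S_x⟩ = (ħ/2)·⟨σ_x⟩.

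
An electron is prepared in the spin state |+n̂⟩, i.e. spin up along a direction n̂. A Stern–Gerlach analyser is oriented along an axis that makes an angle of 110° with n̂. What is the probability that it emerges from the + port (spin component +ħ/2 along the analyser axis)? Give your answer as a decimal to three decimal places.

For spin-½, the probability of finding spin-up along an axis at angle θ to the initial spin direction is cos²(θ/2); spin-down is sin²(θ/2).
θ = 110°, so P = cos²(55°) ≈ 0.329.

0.329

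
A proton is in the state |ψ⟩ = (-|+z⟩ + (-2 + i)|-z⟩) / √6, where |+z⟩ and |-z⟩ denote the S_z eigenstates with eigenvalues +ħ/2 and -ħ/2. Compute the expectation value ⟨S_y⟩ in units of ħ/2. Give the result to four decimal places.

⟨σ_y⟩ = 2 Im(a* b)/(|a|²+|b|²) with a = -1, b = (-2 + i).
a* b = (2 - i), so ⟨σ_y⟩ = -2/6.
⟨S_y⟩ = (ħ/2)·⟨σ_y⟩.

-0.3333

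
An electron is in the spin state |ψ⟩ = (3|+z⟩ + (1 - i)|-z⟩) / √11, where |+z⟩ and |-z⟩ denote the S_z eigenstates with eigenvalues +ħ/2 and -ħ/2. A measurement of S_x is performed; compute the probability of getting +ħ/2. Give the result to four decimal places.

0.7727

|+x⟩ = (|+z⟩ + |-z⟩)/√2, so ⟨+x|ψ⟩ = (4 - i) / (√2·√11).
P = |4 - i|² / 22 = 17/22.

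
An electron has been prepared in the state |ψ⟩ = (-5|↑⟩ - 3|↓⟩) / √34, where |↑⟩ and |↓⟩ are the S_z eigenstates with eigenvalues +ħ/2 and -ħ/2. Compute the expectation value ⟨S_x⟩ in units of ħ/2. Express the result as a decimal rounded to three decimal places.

⟨σ_x⟩ = 2 Re(a* b)/(|a|²+|b|²) with a = -5, b = -3.
a* b = 15, so ⟨σ_x⟩ = 30/34.
⟨S_x⟩ = (ħ/2)·⟨σ_x⟩.

0.882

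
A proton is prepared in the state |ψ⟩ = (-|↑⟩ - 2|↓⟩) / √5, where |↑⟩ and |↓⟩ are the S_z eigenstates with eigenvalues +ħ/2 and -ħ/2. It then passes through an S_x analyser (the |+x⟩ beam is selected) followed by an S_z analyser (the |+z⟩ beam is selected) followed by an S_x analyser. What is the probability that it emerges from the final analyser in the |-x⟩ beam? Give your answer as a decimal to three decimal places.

First analyser (S_x): P(|+x⟩) = |⟨+x|ψ⟩|² = 9/10.
After stage 1 the state is |+x⟩; P(|+z⟩) = |⟨+z|+x⟩|² = 1/2.
After stage 2 the state is |+z⟩; P(|-x⟩) = |⟨-x|+z⟩|² = 1/2.
Joint probability = 9/10 × 1/2 × 1/2 = 0.225.

0.225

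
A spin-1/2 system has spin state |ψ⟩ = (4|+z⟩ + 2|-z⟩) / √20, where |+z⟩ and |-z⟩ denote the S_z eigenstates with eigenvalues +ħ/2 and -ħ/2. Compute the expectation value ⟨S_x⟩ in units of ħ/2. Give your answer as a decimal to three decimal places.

0.800

⟨σ_x⟩ = 2 Re(a* b)/(|a|²+|b|²) with a = 4, b = 2.
a* b = 8, so ⟨σ_x⟩ = 16/20.
⟨S_x⟩ = (ħ/2)·⟨σ_x⟩.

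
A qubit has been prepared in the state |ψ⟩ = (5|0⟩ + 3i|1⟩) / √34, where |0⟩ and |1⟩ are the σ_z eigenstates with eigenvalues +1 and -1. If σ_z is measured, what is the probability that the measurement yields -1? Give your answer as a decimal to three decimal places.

The -1 outcome corresponds to |1⟩. Its amplitude in |ψ⟩ is 3i/√34.
P = |3i|² / 34 = 9/34.

0.265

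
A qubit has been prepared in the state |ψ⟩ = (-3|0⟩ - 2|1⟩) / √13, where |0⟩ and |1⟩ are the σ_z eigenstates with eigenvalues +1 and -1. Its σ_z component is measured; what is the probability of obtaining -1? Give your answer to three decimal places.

0.308

The -1 outcome corresponds to |1⟩. Its amplitude in |ψ⟩ is -2/√13.
P = |-2|² / 13 = 4/13.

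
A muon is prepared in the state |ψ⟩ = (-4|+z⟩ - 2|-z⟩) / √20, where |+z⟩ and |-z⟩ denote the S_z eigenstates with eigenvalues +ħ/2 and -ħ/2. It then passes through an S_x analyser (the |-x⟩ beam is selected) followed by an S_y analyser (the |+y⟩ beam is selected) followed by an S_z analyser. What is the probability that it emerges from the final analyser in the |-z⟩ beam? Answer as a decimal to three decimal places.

0.025

First analyser (S_x): P(|-x⟩) = |⟨-x|ψ⟩|² = 4/40.
After stage 1 the state is |-x⟩; P(|+y⟩) = |⟨+y|-x⟩|² = 1/2.
After stage 2 the state is |+y⟩; P(|-z⟩) = |⟨-z|+y⟩|² = 1/2.
Joint probability = 4/40 × 1/2 × 1/2 = 0.025.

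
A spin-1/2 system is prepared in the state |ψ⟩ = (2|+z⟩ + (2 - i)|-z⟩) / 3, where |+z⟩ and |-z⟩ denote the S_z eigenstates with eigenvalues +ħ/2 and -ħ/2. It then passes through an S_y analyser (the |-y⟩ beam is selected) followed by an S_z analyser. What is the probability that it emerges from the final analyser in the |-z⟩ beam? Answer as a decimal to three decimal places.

First analyser (S_y): P(|-y⟩) = |⟨-y|ψ⟩|² = 13/18.
After stage 1 the state is |-y⟩; P(|-z⟩) = |⟨-z|-y⟩|² = 1/2.
Joint probability = 13/18 × 1/2 = 0.361.

0.361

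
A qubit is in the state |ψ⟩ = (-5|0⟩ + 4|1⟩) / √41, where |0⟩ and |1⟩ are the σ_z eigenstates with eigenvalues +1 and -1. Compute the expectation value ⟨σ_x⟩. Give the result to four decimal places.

-0.9756

⟨σ_x⟩ = 2 Re(a* b)/(|a|²+|b|²) with a = -5, b = 4.
a* b = -20, so ⟨σ_x⟩ = -40/41.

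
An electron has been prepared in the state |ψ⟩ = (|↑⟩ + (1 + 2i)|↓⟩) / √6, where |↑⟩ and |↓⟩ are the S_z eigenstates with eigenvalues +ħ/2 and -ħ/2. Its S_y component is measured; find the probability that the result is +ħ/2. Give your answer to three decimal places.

0.833

|+y⟩ = (|↑⟩ + i|↓⟩)/√2, so ⟨+y|ψ⟩ = (3 - i) / (√2·√6).
P = |3 - i|² / 12 = 10/12.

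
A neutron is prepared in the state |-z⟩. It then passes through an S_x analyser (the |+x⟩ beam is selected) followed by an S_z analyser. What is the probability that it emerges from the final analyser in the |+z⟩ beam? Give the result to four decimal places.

First analyser (S_x): from |-z⟩, P(|+x⟩) = 1/2.
After stage 1 the state is |+x⟩; P(|+z⟩) = |⟨+z|+x⟩|² = 1/2.
Joint probability = 1/2 × 1/2 = 0.2500.

0.2500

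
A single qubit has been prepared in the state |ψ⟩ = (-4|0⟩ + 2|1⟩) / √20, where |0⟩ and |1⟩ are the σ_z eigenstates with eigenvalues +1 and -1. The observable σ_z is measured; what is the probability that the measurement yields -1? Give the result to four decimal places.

0.2000

The -1 outcome corresponds to |1⟩. Its amplitude in |ψ⟩ is 2/√20.
P = |2|² / 20 = 4/20.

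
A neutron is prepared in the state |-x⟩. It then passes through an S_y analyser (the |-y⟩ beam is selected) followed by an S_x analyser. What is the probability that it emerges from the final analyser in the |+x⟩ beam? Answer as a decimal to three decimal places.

First analyser (S_y): from |-x⟩, P(|-y⟩) = 1/2.
After stage 1 the state is |-y⟩; P(|+x⟩) = |⟨+x|-y⟩|² = 1/2.
Joint probability = 1/2 × 1/2 = 0.250.

0.250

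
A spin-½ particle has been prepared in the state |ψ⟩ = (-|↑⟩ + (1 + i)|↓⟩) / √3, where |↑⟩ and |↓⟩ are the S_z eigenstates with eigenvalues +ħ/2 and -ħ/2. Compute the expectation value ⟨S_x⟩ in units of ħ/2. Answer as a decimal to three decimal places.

⟨σ_x⟩ = 2 Re(a* b)/(|a|²+|b|²) with a = -1, b = (1 + i).
a* b = (-1 - i), so ⟨σ_x⟩ = -2/3.
⟨S_x⟩ = (ħ/2)·⟨σ_x⟩.

-0.667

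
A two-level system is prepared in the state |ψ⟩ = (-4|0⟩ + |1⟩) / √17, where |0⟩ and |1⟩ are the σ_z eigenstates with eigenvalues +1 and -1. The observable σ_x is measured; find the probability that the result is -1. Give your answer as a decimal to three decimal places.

|-x⟩ = (|0⟩ - |1⟩)/√2, so ⟨-x|ψ⟩ = (-5) / (√2·√17).
P = |-5|² / 34 = 25/34.

0.735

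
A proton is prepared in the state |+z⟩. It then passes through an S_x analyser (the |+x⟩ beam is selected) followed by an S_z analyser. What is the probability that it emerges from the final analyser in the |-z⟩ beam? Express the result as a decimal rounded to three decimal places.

0.250

First analyser (S_x): from |+z⟩, P(|+x⟩) = 1/2.
After stage 1 the state is |+x⟩; P(|-z⟩) = |⟨-z|+x⟩|² = 1/2.
Joint probability = 1/2 × 1/2 = 0.250.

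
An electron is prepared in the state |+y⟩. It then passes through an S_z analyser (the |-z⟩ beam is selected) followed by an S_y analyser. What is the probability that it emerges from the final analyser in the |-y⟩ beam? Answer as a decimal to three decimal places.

0.250

First analyser (S_z): from |+y⟩, P(|-z⟩) = 1/2.
After stage 1 the state is |-z⟩; P(|-y⟩) = |⟨-y|-z⟩|² = 1/2.
Joint probability = 1/2 × 1/2 = 0.250.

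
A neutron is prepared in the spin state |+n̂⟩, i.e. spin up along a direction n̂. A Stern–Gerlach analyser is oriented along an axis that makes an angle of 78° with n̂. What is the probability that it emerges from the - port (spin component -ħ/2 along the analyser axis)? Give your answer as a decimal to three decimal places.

For spin-½, the probability of finding spin-up along an axis at angle θ to the initial spin direction is cos²(θ/2); spin-down is sin²(θ/2).
θ = 78°, so P = sin²(39°) ≈ 0.396.

0.396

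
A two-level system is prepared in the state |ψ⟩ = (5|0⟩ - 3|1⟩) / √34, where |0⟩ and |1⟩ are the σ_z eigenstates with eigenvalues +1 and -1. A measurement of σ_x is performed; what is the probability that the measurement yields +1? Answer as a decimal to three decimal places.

0.059

|+x⟩ = (|0⟩ + |1⟩)/√2, so ⟨+x|ψ⟩ = (2) / (√2·√34).
P = |2|² / 68 = 4/68.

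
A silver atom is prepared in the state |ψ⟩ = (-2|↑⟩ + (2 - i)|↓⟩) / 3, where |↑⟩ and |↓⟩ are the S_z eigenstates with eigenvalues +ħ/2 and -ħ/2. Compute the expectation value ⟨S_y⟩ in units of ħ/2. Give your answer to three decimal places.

0.444

⟨σ_y⟩ = 2 Im(a* b)/(|a|²+|b|²) with a = -2, b = (2 - i).
a* b = (-4 + 2i), so ⟨σ_y⟩ = 4/9.
⟨S_y⟩ = (ħ/2)·⟨σ_y⟩.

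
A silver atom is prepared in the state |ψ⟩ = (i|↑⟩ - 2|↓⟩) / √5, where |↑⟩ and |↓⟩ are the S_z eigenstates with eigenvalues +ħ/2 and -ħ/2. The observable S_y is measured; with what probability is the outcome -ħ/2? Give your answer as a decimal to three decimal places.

|-y⟩ = (|↑⟩ - i|↓⟩)/√2, so ⟨-y|ψ⟩ = (-i) / (√2·√5).
P = |-i|² / 10 = 1/10.

0.100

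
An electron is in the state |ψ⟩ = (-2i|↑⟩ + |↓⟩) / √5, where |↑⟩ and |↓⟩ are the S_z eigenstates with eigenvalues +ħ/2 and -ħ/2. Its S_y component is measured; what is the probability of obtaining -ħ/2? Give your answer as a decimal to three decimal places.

0.100

|-y⟩ = (|↑⟩ - i|↓⟩)/√2, so ⟨-y|ψ⟩ = (-i) / (√2·√5).
P = |-i|² / 10 = 1/10.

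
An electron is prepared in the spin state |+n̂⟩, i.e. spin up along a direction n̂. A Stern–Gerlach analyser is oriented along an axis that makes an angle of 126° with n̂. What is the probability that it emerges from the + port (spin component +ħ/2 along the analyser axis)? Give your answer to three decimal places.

For spin-½, the probability of finding spin-up along an axis at angle θ to the initial spin direction is cos²(θ/2); spin-down is sin²(θ/2).
θ = 126°, so P = cos²(63°) ≈ 0.206.

0.206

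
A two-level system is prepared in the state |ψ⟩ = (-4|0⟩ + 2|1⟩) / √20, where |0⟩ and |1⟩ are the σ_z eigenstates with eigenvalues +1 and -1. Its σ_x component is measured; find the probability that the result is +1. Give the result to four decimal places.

0.1000

|+x⟩ = (|0⟩ + |1⟩)/√2, so ⟨+x|ψ⟩ = (-2) / (√2·√20).
P = |-2|² / 40 = 4/40.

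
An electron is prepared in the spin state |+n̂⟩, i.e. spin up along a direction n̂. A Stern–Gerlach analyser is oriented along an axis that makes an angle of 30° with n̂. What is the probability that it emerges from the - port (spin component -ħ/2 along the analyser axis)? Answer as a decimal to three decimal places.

For spin-½, the probability of finding spin-up along an axis at angle θ to the initial spin direction is cos²(θ/2); spin-down is sin²(θ/2).
θ = 30°, so P = sin²(15°) ≈ 0.067.

0.067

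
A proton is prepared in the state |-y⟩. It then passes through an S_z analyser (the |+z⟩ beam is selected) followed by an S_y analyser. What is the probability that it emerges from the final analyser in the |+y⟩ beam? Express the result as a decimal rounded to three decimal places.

0.250

First analyser (S_z): from |-y⟩, P(|+z⟩) = 1/2.
After stage 1 the state is |+z⟩; P(|+y⟩) = |⟨+y|+z⟩|² = 1/2.
Joint probability = 1/2 × 1/2 = 0.250.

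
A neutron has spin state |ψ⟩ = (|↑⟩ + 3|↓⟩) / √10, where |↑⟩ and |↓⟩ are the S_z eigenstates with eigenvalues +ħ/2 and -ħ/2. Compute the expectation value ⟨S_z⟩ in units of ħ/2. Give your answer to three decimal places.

⟨σ_z⟩ = |a|² - |b|² divided by |a|²+|b|², with a, b the |↑⟩, |↓⟩ amplitudes.
= (1 - 9)/10 = -8/10.
⟨S_z⟩ = (ħ/2)·⟨σ_z⟩.

-0.800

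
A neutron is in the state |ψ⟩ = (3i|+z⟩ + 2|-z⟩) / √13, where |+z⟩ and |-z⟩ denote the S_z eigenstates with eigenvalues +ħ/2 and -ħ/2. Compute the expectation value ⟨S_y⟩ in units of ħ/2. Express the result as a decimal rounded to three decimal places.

-0.923

⟨σ_y⟩ = 2 Im(a* b)/(|a|²+|b|²) with a = 3i, b = 2.
a* b = -6i, so ⟨σ_y⟩ = -12/13.
⟨S_y⟩ = (ħ/2)·⟨σ_y⟩.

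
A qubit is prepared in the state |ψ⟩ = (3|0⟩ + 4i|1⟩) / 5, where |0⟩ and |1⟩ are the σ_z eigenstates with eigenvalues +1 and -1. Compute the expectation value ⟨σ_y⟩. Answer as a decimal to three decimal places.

0.960

⟨σ_y⟩ = 2 Im(a* b)/(|a|²+|b|²) with a = 3, b = 4i.
a* b = 12i, so ⟨σ_y⟩ = 24/25.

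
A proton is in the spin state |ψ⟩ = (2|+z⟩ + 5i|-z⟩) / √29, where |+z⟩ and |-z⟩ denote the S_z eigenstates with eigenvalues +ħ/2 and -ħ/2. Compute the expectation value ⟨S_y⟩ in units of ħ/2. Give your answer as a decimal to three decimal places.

⟨σ_y⟩ = 2 Im(a* b)/(|a|²+|b|²) with a = 2, b = 5i.
a* b = 10i, so ⟨σ_y⟩ = 20/29.
⟨S_y⟩ = (ħ/2)·⟨σ_y⟩.

0.690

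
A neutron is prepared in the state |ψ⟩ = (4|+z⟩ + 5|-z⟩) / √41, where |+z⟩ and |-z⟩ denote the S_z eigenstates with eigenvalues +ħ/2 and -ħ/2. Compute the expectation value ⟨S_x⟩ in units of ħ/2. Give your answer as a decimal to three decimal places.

0.976

⟨σ_x⟩ = 2 Re(a* b)/(|a|²+|b|²) with a = 4, b = 5.
a* b = 20, so ⟨σ_x⟩ = 40/41.
⟨S_x⟩ = (ħ/2)·⟨σ_x⟩.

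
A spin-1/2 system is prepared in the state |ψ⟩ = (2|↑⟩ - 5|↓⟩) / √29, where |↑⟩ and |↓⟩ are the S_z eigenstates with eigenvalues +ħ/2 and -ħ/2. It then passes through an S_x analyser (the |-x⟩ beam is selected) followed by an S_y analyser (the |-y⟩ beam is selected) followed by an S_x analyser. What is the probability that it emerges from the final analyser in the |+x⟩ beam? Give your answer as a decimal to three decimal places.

First analyser (S_x): P(|-x⟩) = |⟨-x|ψ⟩|² = 49/58.
After stage 1 the state is |-x⟩; P(|-y⟩) = |⟨-y|-x⟩|² = 1/2.
After stage 2 the state is |-y⟩; P(|+x⟩) = |⟨+x|-y⟩|² = 1/2.
Joint probability = 49/58 × 1/2 × 1/2 = 0.211.

0.211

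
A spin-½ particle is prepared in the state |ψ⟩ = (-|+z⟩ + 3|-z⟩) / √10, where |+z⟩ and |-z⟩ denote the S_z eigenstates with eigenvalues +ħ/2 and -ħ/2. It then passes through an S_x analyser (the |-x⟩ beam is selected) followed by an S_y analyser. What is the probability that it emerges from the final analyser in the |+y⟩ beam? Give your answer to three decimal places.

0.400

First analyser (S_x): P(|-x⟩) = |⟨-x|ψ⟩|² = 16/20.
After stage 1 the state is |-x⟩; P(|+y⟩) = |⟨+y|-x⟩|² = 1/2.
Joint probability = 16/20 × 1/2 = 0.400.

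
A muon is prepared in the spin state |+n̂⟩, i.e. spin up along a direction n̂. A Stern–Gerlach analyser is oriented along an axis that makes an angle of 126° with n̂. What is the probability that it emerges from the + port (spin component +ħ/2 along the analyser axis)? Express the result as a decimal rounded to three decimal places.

For spin-½, the probability of finding spin-up along an axis at angle θ to the initial spin direction is cos²(θ/2); spin-down is sin²(θ/2).
θ = 126°, so P = cos²(63°) ≈ 0.206.

0.206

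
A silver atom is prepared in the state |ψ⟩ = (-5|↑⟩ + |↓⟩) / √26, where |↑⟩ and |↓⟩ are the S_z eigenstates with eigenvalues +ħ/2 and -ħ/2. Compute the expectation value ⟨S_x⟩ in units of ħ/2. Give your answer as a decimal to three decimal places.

⟨σ_x⟩ = 2 Re(a* b)/(|a|²+|b|²) with a = -5, b = 1.
a* b = -5, so ⟨σ_x⟩ = -10/26.
⟨S_x⟩ = (ħ/2)·⟨σ_x⟩.

-0.385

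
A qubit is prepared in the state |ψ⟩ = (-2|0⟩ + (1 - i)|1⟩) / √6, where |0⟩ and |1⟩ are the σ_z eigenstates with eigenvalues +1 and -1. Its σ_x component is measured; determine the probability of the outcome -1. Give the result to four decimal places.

0.8333

|-x⟩ = (|0⟩ - |1⟩)/√2, so ⟨-x|ψ⟩ = (-3 + i) / (√2·√6).
P = |-3 + i|² / 12 = 10/12.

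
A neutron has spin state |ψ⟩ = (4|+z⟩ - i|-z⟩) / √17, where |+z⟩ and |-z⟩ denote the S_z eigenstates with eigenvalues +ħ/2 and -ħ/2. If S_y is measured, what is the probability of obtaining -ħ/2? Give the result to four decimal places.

0.7353

|-y⟩ = (|+z⟩ - i|-z⟩)/√2, so ⟨-y|ψ⟩ = (5) / (√2·√17).
P = |5|² / 34 = 25/34.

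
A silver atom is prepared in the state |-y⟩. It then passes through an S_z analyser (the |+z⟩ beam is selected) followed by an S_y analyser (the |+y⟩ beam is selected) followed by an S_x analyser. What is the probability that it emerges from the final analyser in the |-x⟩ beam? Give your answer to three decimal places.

First analyser (S_z): from |-y⟩, P(|+z⟩) = 1/2.
After stage 1 the state is |+z⟩; P(|+y⟩) = |⟨+y|+z⟩|² = 1/2.
After stage 2 the state is |+y⟩; P(|-x⟩) = |⟨-x|+y⟩|² = 1/2.
Joint probability = 1/2 × 1/2 × 1/2 = 0.125.

0.125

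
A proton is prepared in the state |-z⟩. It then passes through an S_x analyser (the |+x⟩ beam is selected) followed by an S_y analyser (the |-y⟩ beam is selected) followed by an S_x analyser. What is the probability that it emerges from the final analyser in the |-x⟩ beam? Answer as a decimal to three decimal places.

0.125

First analyser (S_x): from |-z⟩, P(|+x⟩) = 1/2.
After stage 1 the state is |+x⟩; P(|-y⟩) = |⟨-y|+x⟩|² = 1/2.
After stage 2 the state is |-y⟩; P(|-x⟩) = |⟨-x|-y⟩|² = 1/2.
Joint probability = 1/2 × 1/2 × 1/2 = 0.125.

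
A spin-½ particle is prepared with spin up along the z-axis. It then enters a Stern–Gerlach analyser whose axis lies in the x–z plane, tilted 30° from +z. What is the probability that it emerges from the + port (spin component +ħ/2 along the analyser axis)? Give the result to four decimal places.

For spin-½, the probability of finding spin-up along an axis at angle θ to the initial spin direction is cos²(θ/2); spin-down is sin²(θ/2).
θ = 30°, so P = cos²(15°) ≈ 0.9330.

0.9330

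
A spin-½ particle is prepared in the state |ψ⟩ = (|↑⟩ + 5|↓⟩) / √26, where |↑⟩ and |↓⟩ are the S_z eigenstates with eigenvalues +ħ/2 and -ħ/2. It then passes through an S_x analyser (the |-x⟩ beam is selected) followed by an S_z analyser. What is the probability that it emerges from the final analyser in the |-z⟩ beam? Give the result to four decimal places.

First analyser (S_x): P(|-x⟩) = |⟨-x|ψ⟩|² = 16/52.
After stage 1 the state is |-x⟩; P(|-z⟩) = |⟨-z|-x⟩|² = 1/2.
Joint probability = 16/52 × 1/2 = 0.1538.

0.1538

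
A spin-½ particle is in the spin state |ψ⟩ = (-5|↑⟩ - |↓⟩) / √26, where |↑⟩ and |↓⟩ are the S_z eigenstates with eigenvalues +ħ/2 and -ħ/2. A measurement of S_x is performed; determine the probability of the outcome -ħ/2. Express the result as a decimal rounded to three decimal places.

|-x⟩ = (|↑⟩ - |↓⟩)/√2, so ⟨-x|ψ⟩ = (-4) / (√2·√26).
P = |-4|² / 52 = 16/52.

0.308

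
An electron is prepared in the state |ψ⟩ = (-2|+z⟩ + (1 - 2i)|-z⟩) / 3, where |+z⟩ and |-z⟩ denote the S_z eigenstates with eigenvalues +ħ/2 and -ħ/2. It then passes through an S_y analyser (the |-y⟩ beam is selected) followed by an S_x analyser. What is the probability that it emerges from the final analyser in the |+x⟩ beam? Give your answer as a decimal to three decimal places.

First analyser (S_y): P(|-y⟩) = |⟨-y|ψ⟩|² = 1/18.
After stage 1 the state is |-y⟩; P(|+x⟩) = |⟨+x|-y⟩|² = 1/2.
Joint probability = 1/18 × 1/2 = 0.028.

0.028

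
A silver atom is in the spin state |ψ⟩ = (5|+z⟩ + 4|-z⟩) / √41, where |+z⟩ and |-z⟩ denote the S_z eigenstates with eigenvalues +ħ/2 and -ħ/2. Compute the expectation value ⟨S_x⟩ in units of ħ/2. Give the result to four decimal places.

0.9756

⟨σ_x⟩ = 2 Re(a* b)/(|a|²+|b|²) with a = 5, b = 4.
a* b = 20, so ⟨σ_x⟩ = 40/41.
⟨S_x⟩ = (ħ/2)·⟨σ_x⟩.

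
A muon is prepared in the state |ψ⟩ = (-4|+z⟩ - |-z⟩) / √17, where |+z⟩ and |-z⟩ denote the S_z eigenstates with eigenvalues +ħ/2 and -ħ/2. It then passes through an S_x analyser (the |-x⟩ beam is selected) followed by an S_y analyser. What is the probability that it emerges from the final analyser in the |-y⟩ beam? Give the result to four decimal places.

First analyser (S_x): P(|-x⟩) = |⟨-x|ψ⟩|² = 9/34.
After stage 1 the state is |-x⟩; P(|-y⟩) = |⟨-y|-x⟩|² = 1/2.
Joint probability = 9/34 × 1/2 = 0.1324.

0.1324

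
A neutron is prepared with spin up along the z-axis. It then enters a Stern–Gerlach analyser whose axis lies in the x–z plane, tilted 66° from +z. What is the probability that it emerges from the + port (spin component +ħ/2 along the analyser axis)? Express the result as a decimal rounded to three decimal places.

For spin-½, the probability of finding spin-up along an axis at angle θ to the initial spin direction is cos²(θ/2); spin-down is sin²(θ/2).
θ = 66°, so P = cos²(33°) ≈ 0.703.

0.703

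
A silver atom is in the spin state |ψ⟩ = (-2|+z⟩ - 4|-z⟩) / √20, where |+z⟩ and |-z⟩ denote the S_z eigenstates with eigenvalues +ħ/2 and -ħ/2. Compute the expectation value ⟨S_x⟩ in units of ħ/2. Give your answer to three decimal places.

0.800

⟨σ_x⟩ = 2 Re(a* b)/(|a|²+|b|²) with a = -2, b = -4.
a* b = 8, so ⟨σ_x⟩ = 16/20.
⟨S_x⟩ = (ħ/2)·⟨σ_x⟩.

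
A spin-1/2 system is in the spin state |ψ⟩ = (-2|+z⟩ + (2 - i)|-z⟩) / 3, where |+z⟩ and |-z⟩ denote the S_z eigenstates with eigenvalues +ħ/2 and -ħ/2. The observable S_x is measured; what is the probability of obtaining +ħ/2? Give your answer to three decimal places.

|+x⟩ = (|+z⟩ + |-z⟩)/√2, so ⟨+x|ψ⟩ = (-i) / (√2·3).
P = |-i|² / 18 = 1/18.

0.056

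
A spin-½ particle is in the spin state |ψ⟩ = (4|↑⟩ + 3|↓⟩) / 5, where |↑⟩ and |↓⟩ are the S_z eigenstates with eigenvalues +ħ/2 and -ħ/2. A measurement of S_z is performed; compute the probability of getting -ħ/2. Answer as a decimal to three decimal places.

The -ħ/2 outcome corresponds to |↓⟩. Its amplitude in |ψ⟩ is 3/5.
P = |3|² / 25 = 9/25.

0.360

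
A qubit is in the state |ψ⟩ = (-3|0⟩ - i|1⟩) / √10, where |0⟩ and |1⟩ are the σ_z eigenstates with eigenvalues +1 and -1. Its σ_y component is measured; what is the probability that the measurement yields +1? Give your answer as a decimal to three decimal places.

0.800

|+y⟩ = (|0⟩ + i|1⟩)/√2, so ⟨+y|ψ⟩ = (-4) / (√2·√10).
P = |-4|² / 20 = 16/20.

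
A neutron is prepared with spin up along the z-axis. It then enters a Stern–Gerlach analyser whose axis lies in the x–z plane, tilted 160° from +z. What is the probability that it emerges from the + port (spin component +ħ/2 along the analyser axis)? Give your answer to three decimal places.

0.030

For spin-½, the probability of finding spin-up along an axis at angle θ to the initial spin direction is cos²(θ/2); spin-down is sin²(θ/2).
θ = 160°, so P = cos²(80°) ≈ 0.030.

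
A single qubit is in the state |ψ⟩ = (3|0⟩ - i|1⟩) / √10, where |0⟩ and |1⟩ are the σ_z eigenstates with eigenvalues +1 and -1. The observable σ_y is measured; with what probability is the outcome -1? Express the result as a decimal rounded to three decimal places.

|-y⟩ = (|0⟩ - i|1⟩)/√2, so ⟨-y|ψ⟩ = (4) / (√2·√10).
P = |4|² / 20 = 16/20.

0.800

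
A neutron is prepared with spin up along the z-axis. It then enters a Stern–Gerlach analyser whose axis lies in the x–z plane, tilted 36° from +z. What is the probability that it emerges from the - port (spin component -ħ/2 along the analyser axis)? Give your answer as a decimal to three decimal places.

0.095

For spin-½, the probability of finding spin-up along an axis at angle θ to the initial spin direction is cos²(θ/2); spin-down is sin²(θ/2).
θ = 36°, so P = sin²(18°) ≈ 0.095.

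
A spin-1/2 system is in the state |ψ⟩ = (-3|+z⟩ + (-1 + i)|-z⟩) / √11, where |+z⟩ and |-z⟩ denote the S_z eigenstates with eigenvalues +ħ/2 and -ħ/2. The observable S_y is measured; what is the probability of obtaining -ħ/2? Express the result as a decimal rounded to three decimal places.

|-y⟩ = (|+z⟩ - i|-z⟩)/√2, so ⟨-y|ψ⟩ = (-4 - i) / (√2·√11).
P = |-4 - i|² / 22 = 17/22.

0.773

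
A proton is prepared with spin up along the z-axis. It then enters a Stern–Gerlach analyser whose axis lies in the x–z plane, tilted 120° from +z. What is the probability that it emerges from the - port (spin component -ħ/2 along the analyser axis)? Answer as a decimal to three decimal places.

0.750

For spin-½, the probability of finding spin-up along an axis at angle θ to the initial spin direction is cos²(θ/2); spin-down is sin²(θ/2).
θ = 120°, so P = sin²(60°) ≈ 0.750.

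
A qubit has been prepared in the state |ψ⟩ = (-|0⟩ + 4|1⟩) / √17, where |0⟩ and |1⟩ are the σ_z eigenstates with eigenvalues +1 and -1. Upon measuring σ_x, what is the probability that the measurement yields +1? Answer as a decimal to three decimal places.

0.265

|+x⟩ = (|0⟩ + |1⟩)/√2, so ⟨+x|ψ⟩ = (3) / (√2·√17).
P = |3|² / 34 = 9/34.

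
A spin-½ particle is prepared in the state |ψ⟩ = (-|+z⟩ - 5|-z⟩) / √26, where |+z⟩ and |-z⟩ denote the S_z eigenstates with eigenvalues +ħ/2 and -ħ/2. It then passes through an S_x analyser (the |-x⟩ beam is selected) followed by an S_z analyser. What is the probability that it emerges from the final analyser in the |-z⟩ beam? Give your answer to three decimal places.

0.154

First analyser (S_x): P(|-x⟩) = |⟨-x|ψ⟩|² = 16/52.
After stage 1 the state is |-x⟩; P(|-z⟩) = |⟨-z|-x⟩|² = 1/2.
Joint probability = 16/52 × 1/2 = 0.154.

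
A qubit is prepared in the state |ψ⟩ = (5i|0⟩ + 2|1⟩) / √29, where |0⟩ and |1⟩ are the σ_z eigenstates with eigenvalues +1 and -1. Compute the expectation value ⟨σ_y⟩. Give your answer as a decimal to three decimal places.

⟨σ_y⟩ = 2 Im(a* b)/(|a|²+|b|²) with a = 5i, b = 2.
a* b = -10i, so ⟨σ_y⟩ = -20/29.

-0.690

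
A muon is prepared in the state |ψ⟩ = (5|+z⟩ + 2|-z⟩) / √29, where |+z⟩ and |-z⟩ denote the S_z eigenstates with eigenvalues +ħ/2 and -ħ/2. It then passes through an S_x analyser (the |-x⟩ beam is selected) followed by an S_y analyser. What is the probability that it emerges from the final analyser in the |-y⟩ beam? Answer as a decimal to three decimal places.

0.078

First analyser (S_x): P(|-x⟩) = |⟨-x|ψ⟩|² = 9/58.
After stage 1 the state is |-x⟩; P(|-y⟩) = |⟨-y|-x⟩|² = 1/2.
Joint probability = 9/58 × 1/2 = 0.078.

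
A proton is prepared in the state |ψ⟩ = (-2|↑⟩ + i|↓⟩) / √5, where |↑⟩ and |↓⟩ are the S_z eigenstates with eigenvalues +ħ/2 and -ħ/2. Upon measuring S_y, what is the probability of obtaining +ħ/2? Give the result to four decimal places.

0.1000

|+y⟩ = (|↑⟩ + i|↓⟩)/√2, so ⟨+y|ψ⟩ = (-1) / (√2·√5).
P = |-1|² / 10 = 1/10.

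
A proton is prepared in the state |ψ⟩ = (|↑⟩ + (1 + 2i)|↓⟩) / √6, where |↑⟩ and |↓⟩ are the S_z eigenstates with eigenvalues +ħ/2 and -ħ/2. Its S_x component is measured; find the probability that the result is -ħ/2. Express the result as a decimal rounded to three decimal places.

0.333

|-x⟩ = (|↑⟩ - |↓⟩)/√2, so ⟨-x|ψ⟩ = (-2i) / (√2·√6).
P = |-2i|² / 12 = 4/12.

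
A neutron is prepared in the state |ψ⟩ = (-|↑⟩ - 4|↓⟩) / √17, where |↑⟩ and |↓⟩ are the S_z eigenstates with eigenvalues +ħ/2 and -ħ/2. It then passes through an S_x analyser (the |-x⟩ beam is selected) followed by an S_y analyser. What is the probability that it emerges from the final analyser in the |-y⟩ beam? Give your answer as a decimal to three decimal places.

First analyser (S_x): P(|-x⟩) = |⟨-x|ψ⟩|² = 9/34.
After stage 1 the state is |-x⟩; P(|-y⟩) = |⟨-y|-x⟩|² = 1/2.
Joint probability = 9/34 × 1/2 = 0.132.

0.132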